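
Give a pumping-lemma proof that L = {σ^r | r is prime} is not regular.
Assume L is regular with pumping length p. Idea: pumping by a suitable count produces a composite length.
Let q be a prime with q ≥ p and choose s = σ^q ∈ L. By the pumping lemma, s = xyz with |xy| ≤ p, |y| = k ≥ 1. Take i = q+1: |xy^(q+1)z| = q + q·k = q(1+k). Since q ≥ 2 and 1+k ≥ 2, q(1+k) is composite, so xy^(q+1)z ∉ L.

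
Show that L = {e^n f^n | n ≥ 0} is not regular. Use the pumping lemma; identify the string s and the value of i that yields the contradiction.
Assume L is regular with pumping length p. Idea: pumping the e-block changes the count balance.
Choose s = e^p f^p (length 2p ≥ p). By the pumping lemma, s = xyz with |xy| ≤ p, |y| > 0. So y = e^k for some k > 0 (since xy is entirely within the e's). Pumping gives xy²z = e^(p+k) f^p, which is not in L since p+k ≠ p.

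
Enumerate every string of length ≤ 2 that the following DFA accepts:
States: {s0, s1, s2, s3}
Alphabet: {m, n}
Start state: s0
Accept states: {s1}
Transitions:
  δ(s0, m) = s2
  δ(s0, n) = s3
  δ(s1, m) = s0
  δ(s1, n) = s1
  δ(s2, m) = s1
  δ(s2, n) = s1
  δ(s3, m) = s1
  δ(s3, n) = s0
mm, mn, nm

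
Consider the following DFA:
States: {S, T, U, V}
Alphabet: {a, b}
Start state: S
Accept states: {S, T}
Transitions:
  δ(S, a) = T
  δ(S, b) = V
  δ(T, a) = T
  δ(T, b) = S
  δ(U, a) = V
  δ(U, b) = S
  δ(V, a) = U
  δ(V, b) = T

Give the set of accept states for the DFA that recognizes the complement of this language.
Complement accept states = All states \ Original accept states
= {S, T, U, V} \ {S, T}
{U, V}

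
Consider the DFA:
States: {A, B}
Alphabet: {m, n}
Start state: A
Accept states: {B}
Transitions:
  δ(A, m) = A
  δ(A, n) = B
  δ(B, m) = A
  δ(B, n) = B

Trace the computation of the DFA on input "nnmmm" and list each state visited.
read 'n': A → B
  read 'n': B → B
  read 'm': B → A
  read 'm': A → A
  read 'm': A → A
A -> B -> B -> A -> A -> A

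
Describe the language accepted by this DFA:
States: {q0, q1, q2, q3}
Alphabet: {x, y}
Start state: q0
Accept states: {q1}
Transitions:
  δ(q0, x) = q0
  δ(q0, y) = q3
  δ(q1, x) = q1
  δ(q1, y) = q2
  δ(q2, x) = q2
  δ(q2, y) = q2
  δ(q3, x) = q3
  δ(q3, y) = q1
Testing a few strings:
  'yyxy' → reject
  'yy' → accept
  'y' → reject
  'yyx' → accept
State roles: q0=zero y's; q1=two y's; q2=≥ three y's (dead); q3=one y
All strings over {x,y} containing exactly two y's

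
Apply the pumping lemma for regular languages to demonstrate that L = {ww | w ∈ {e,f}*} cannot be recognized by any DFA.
Assume L is regular with pumping length p. Idea: pumping the leading e-block breaks the equality of the two halves.
Choose s = e^p f e^p f ∈ L (with w = e^p f). |s| = 2p+2 ≥ p. By the pumping lemma, s = xyz with |xy| ≤ p, |y| > 0, so y = e^k with k ≥ 1, in the first e-block. Then xy²z = e^(p+k) f e^p f, of length 2p+2+k. If k is odd this length is odd, so it cannot be of the form ww. If k is even, each half has length p+1+k/2 ≤ p+k, so the first half lies entirely inside the leading e-block and contains no f, while the second half ends in f; the halves differ. Either way xy²z ∉ L.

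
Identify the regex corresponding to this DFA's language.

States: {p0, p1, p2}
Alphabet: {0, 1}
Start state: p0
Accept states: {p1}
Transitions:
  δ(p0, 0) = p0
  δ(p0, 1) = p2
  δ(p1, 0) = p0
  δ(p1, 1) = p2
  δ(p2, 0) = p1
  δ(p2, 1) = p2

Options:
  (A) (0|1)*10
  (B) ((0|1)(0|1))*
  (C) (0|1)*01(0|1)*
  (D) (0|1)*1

Check each option against the DFA on short strings; one disagreement eliminates an option:
  (A) (0|1)*10: agrees with the DFA on every string of length ≤ 6
  (B) ((0|1)(0|1))*: on ε the DFA stays in p0 and rejects (p0 ∉ Accept), but the regex matches it → eliminate
  (C) (0|1)*01(0|1)*: on '01' the DFA goes p0 → p0 → p2 and rejects (p2 ∉ Accept), but the regex matches it → eliminate
  (D) (0|1)*1: on '1' the DFA goes p0 → p2 and rejects (p2 ∉ Accept), but the regex matches it → eliminate
Only (A) is consistent with the DFA.
(A) (0|1)*10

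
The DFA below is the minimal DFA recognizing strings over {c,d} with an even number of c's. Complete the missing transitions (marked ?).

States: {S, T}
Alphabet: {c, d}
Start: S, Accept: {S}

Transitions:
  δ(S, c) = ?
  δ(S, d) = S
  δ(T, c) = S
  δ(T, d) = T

From the language and accept set, identify what each state tracks — S: even number of c's so far; T: odd number of c's so far.
Each missing δ(q, a) is the state matching the new tracked value after reading a.
δ(S, c) = T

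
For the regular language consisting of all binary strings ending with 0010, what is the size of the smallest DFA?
By Myhill–Nerode, count the distinguishable equivalence classes: 5 classes — one per longest suffix of the input that is a prefix of '0010' (lengths 0 through 4); only the length-4 class is accepting.
5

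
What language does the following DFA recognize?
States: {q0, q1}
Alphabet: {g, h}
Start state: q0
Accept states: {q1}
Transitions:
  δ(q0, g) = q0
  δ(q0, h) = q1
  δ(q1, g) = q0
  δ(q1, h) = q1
Testing a few strings:
  'g' → reject
  'ghh' → accept
  'ggh' → accept
  'ggg' → reject
State roles: q0=last symbol not h; q1=last symbol is h
All strings over {g,h} ending with h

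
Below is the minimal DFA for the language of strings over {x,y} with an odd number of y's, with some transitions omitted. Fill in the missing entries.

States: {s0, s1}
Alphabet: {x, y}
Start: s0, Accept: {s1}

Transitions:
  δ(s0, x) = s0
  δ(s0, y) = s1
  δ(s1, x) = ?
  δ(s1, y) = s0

From the language and accept set, identify what each state tracks — s0: even number of y's so far; s1: odd number of y's so far.
Each missing δ(q, a) is the state matching the new tracked value after reading a.
δ(s1, x) = s1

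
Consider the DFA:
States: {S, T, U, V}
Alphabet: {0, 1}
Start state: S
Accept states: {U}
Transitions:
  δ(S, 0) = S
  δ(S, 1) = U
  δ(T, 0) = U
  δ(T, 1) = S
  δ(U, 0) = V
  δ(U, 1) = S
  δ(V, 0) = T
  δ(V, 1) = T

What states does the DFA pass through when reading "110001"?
read '1': S → U
  read '1': U → S
  read '0': S → S
  read '0': S → S
  read '0': S → S
  read '1': S → U
S -> U -> S -> S -> S -> S -> U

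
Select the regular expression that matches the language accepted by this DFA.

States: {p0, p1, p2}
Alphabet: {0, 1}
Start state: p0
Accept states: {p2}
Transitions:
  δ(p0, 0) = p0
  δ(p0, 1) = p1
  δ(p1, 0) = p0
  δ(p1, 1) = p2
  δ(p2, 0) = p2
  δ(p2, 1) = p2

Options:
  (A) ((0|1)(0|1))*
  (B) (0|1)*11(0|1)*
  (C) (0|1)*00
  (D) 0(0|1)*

Check each option against the DFA on short strings; one disagreement eliminates an option:
  (A) ((0|1)(0|1))*: on ε the DFA stays in p0 and rejects (p0 ∉ Accept), but the regex matches it → eliminate
  (B) (0|1)*11(0|1)*: agrees with the DFA on every string of length ≤ 6
  (C) (0|1)*00: on '00' the DFA goes p0 → p0 → p0 and rejects (p0 ∉ Accept), but the regex matches it → eliminate
  (D) 0(0|1)*: on '0' the DFA goes p0 → p0 and rejects (p0 ∉ Accept), but the regex matches it → eliminate
Only (B) is consistent with the DFA.
(B) (0|1)*11(0|1)*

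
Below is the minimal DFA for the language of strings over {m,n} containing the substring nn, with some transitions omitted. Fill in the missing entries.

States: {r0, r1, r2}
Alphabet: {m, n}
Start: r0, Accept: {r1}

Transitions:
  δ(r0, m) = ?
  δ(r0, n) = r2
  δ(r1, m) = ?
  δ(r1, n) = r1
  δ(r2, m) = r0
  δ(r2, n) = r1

From the language and accept set, identify what each state tracks — r0: no progress toward nn; r1: substring nn seen; r2: one trailing n.
Each missing δ(q, a) is the state matching the new tracked value after reading a.
δ(r0, m) = r0; δ(r1, m) = r1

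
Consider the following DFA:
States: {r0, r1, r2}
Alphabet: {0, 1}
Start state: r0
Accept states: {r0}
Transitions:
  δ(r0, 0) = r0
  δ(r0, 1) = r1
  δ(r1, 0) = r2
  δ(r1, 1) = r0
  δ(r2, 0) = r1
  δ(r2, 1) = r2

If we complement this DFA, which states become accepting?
Complement accept states = All states \ Original accept states
= {r0, r1, r2} \ {r0}
{r1, r2}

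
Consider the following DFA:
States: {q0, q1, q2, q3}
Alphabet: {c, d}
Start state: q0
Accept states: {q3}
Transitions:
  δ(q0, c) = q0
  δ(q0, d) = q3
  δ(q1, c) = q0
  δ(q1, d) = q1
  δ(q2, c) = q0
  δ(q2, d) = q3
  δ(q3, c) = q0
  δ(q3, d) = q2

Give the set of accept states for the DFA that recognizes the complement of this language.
Complement accept states = All states \ Original accept states
= {q0, q1, q2, q3} \ {q3}
{q0, q1, q2}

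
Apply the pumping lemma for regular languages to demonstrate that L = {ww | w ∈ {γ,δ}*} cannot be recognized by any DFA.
Assume L is regular with pumping length p. Idea: pumping the leading γ-block breaks the equality of the two halves.
Choose s = γ^p δ γ^p δ ∈ L (with w = γ^p δ). |s| = 2p+2 ≥ p. By the pumping lemma, s = xyz with |xy| ≤ p, |y| > 0, so y = γ^k with k ≥ 1, in the first γ-block. Then xy²z = γ^(p+k) δ γ^p δ, of length 2p+2+k. If k is odd this length is odd, so it cannot be of the form ww. If k is even, each half has length p+1+k/2 ≤ p+k, so the first half lies entirely inside the leading γ-block and contains no δ, while the second half ends in δ; the halves differ. Either way xy²z ∉ L.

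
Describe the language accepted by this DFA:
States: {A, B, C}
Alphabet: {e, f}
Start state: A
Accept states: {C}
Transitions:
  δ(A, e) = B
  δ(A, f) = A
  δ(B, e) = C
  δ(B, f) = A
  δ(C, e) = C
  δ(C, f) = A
Testing a few strings:
  'ffee' → accept
  'e' → reject
  'fe' → reject
  'eff' → reject
State roles: A=last symbol not e; B=one trailing e; C=two trailing e's
All strings over {e,f} ending with ee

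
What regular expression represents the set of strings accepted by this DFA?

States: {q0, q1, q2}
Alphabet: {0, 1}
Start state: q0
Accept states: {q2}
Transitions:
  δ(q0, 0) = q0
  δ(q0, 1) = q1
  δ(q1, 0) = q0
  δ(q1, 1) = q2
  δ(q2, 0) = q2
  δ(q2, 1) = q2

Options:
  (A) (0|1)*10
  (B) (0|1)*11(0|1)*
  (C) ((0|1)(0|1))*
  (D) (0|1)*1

Check each option against the DFA on short strings; one disagreement eliminates an option:
  (A) (0|1)*10: on '10' the DFA goes q0 → q1 → q0 and rejects (q0 ∉ Accept), but the regex matches it → eliminate
  (B) (0|1)*11(0|1)*: agrees with the DFA on every string of length ≤ 6
  (C) ((0|1)(0|1))*: on ε the DFA stays in q0 and rejects (q0 ∉ Accept), but the regex matches it → eliminate
  (D) (0|1)*1: on '1' the DFA goes q0 → q1 and rejects (q1 ∉ Accept), but the regex matches it → eliminate
Only (B) is consistent with the DFA.
(B) (0|1)*11(0|1)*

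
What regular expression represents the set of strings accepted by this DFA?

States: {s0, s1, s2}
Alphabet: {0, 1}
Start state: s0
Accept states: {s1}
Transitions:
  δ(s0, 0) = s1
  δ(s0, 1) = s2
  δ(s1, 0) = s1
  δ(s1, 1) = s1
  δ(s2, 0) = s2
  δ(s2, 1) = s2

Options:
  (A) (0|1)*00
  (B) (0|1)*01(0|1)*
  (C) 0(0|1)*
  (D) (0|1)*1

Check each option against the DFA on short strings; one disagreement eliminates an option:
  (A) (0|1)*00: on '0' the DFA goes s0 → s1 and accepts (s1 ∈ Accept), but the regex does not match it → eliminate
  (B) (0|1)*01(0|1)*: on '0' the DFA goes s0 → s1 and accepts (s1 ∈ Accept), but the regex does not match it → eliminate
  (C) 0(0|1)*: agrees with the DFA on every string of length ≤ 6
  (D) (0|1)*1: on '0' the DFA goes s0 → s1 and accepts (s1 ∈ Accept), but the regex does not match it → eliminate
Only (C) is consistent with the DFA.
(C) 0(0|1)*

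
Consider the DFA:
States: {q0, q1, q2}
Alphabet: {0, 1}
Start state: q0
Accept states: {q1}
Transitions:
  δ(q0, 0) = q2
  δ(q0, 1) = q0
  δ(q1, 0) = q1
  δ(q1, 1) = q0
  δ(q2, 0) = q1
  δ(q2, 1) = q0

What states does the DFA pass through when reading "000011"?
read '0': q0 → q2
  read '0': q2 → q1
  read '0': q1 → q1
  read '0': q1 → q1
  read '1': q1 → q0
  read '1': q0 → q0
q0 -> q2 -> q1 -> q1 -> q1 -> q0 -> q0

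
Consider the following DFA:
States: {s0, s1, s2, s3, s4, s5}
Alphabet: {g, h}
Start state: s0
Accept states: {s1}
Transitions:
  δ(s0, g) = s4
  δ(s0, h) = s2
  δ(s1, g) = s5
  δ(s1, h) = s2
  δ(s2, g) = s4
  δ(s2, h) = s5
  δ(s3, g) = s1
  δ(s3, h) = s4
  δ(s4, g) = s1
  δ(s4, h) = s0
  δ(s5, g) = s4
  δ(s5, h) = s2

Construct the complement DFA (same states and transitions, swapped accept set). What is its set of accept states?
Complement accept states = All states \ Original accept states
= {s0, s1, s2, s3, s4, s5} \ {s1}
{s0, s2, s3, s4, s5}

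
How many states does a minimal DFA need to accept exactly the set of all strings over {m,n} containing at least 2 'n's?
By Myhill–Nerode, count the distinguishable equivalence classes: 3 classes — having seen 0, 1, or ≥2 copies of 'n'; any two classes i < j (j ≤ 2) are distinguished by the string n^(2−j), which takes class j to 2 copies (accepted) but leaves class i below 2 (rejected).
3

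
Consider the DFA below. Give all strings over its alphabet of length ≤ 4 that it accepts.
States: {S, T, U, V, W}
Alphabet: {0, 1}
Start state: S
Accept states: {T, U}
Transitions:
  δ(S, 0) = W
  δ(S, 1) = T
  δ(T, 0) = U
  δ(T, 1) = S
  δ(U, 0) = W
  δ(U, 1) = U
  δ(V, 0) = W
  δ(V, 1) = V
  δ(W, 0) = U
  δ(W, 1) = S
1, 00, 10, 001, 011, 101, 111, 0000, 0011, 0100, 0110, 1000, 1011, 1100, 1110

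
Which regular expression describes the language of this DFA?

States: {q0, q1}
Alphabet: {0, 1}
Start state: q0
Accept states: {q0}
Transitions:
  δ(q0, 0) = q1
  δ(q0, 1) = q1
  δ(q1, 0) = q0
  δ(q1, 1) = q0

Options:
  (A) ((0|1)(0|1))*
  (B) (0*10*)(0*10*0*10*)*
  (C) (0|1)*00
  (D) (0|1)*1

Check each option against the DFA on short strings; one disagreement eliminates an option:
  (A) ((0|1)(0|1))*: agrees with the DFA on every string of length ≤ 6
  (B) (0*10*)(0*10*0*10*)*: on ε the DFA stays in q0 and accepts (q0 ∈ Accept), but the regex does not match it → eliminate
  (C) (0|1)*00: on ε the DFA stays in q0 and accepts (q0 ∈ Accept), but the regex does not match it → eliminate
  (D) (0|1)*1: on ε the DFA stays in q0 and accepts (q0 ∈ Accept), but the regex does not match it → eliminate
Only (A) is consistent with the DFA.
(A) ((0|1)(0|1))*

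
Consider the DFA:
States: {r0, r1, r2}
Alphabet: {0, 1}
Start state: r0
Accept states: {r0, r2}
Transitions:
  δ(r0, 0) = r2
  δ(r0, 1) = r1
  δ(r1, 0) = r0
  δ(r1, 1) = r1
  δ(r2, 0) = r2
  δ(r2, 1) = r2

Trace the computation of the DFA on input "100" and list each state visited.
read '1': r0 → r1
  read '0': r1 → r0
  read '0': r0 → r2
r0 -> r1 -> r0 -> r2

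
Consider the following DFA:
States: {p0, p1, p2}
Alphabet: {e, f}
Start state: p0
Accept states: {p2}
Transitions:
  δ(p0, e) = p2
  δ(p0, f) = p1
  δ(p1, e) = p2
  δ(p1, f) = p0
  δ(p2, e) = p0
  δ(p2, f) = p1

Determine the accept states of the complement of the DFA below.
Complement accept states = All states \ Original accept states
= {p0, p1, p2} \ {p2}
{p0, p1}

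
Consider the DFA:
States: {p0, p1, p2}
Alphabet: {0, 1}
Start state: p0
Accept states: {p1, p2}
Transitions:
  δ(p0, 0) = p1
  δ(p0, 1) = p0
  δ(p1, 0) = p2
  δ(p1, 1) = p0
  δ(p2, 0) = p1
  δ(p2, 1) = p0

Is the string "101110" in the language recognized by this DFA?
Processing string "101110":
  p0 --1--> p0
  p0 --0--> p1
  p1 --1--> p0
  p0 --1--> p0
  p0 --1--> p0
  p0 --0--> p1
Final state: p1
Accept states: {p1, p2}
Yes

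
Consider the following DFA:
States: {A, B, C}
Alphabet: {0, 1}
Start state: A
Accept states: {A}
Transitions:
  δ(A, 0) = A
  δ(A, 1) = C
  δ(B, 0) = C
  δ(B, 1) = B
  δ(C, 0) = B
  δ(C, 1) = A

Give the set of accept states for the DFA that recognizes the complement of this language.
Complement accept states = All states \ Original accept states
= {A, B, C} \ {A}
{B, C}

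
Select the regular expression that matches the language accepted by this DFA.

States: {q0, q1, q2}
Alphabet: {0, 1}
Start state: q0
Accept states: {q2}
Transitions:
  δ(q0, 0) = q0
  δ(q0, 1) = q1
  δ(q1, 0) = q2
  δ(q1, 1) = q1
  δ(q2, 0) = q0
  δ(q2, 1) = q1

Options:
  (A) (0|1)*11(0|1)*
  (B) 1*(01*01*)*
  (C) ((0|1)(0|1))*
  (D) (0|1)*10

Check each option against the DFA on short strings; one disagreement eliminates an option:
  (A) (0|1)*11(0|1)*: on '10' the DFA goes q0 → q1 → q2 and accepts (q2 ∈ Accept), but the regex does not match it → eliminate
  (B) 1*(01*01*)*: on ε the DFA stays in q0 and rejects (q0 ∉ Accept), but the regex matches it → eliminate
  (C) ((0|1)(0|1))*: on ε the DFA stays in q0 and rejects (q0 ∉ Accept), but the regex matches it → eliminate
  (D) (0|1)*10: agrees with the DFA on every string of length ≤ 6
Only (D) is consistent with the DFA.
(D) (0|1)*10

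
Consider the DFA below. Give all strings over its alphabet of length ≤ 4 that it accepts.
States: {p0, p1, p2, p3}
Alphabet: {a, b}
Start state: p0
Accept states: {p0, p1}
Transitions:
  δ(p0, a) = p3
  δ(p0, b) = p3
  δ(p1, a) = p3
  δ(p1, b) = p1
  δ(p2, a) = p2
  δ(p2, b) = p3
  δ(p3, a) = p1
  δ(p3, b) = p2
ε, aa, ba, aab, bab, aaaa, aabb, abba, baaa, babb, bbba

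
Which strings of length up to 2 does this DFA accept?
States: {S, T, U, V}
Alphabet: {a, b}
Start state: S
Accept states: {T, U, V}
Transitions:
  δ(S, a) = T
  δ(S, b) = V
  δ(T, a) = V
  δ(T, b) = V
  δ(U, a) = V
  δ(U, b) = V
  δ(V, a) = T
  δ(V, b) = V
a, b, aa, ab, ba, bb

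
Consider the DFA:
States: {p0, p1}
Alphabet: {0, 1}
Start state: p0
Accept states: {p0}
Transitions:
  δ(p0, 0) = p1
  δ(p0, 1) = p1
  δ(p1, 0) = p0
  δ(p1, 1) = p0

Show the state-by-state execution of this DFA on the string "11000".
read '1': p0 → p1
  read '1': p1 → p0
  read '0': p0 → p1
  read '0': p1 → p0
  read '0': p0 → p1
p0 -> p1 -> p0 -> p1 -> p0 -> p1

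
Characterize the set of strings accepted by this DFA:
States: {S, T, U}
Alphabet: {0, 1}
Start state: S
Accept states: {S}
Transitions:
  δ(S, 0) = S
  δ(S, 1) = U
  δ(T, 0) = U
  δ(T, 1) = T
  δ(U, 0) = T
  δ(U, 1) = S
Testing a few strings:
  '100' → reject
  '010' → reject
  '000' → accept
  '00' → accept
State roles: S=value ≡ 0 (mod 3); T=value ≡ 2 (mod 3); U=value ≡ 1 (mod 3)
All binary strings representing a multiple of 3 (read in base 2; leading zeros allowed and ε counts as 0)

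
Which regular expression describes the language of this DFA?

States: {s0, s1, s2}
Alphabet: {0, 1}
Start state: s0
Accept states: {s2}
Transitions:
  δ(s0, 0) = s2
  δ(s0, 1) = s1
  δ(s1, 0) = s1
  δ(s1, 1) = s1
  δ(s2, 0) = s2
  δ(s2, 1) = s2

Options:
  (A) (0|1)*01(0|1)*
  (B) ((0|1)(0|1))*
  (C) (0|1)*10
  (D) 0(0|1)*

Check each option against the DFA on short strings; one disagreement eliminates an option:
  (A) (0|1)*01(0|1)*: on '0' the DFA goes s0 → s2 and accepts (s2 ∈ Accept), but the regex does not match it → eliminate
  (B) ((0|1)(0|1))*: on ε the DFA stays in s0 and rejects (s0 ∉ Accept), but the regex matches it → eliminate
  (C) (0|1)*10: on '0' the DFA goes s0 → s2 and accepts (s2 ∈ Accept), but the regex does not match it → eliminate
  (D) 0(0|1)*: agrees with the DFA on every string of length ≤ 6
Only (D) is consistent with the DFA.
(D) 0(0|1)*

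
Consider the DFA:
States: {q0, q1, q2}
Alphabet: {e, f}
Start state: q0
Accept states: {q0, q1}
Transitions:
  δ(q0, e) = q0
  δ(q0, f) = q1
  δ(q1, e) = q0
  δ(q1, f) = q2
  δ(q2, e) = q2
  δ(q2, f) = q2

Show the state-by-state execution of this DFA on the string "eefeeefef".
read 'e': q0 → q0
  read 'e': q0 → q0
  read 'f': q0 → q1
  read 'e': q1 → q0
  read 'e': q0 → q0
  read 'e': q0 → q0
  read 'f': q0 → q1
  read 'e': q1 → q0
  read 'f': q0 → q1
q0 -> q0 -> q0 -> q1 -> q0 -> q0 -> q0 -> q1 -> q0 -> q1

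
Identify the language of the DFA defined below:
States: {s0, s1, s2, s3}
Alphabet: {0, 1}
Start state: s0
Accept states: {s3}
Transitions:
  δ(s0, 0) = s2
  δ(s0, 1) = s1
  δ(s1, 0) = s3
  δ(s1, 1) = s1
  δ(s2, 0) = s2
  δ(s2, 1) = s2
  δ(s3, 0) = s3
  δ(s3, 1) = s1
Testing a few strings:
  '0' → reject
  '101' → reject
  '000' → reject
  '0010' → reject
State roles: s0=no input read; s1=started with 1, last symbol 1; s2=started with 0 (dead); s3=started with 1, last symbol 0
All binary strings that start with 1 and end with 0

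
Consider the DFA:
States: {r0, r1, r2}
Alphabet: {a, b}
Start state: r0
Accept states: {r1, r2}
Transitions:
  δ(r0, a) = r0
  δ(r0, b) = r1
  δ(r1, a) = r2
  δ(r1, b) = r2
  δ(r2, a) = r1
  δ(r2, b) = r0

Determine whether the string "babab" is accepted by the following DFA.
Processing string "babab":
  r0 --b--> r1
  r1 --a--> r2
  r2 --b--> r0
  r0 --a--> r0
  r0 --b--> r1
Final state: r1
Accept states: {r1, r2}
Yes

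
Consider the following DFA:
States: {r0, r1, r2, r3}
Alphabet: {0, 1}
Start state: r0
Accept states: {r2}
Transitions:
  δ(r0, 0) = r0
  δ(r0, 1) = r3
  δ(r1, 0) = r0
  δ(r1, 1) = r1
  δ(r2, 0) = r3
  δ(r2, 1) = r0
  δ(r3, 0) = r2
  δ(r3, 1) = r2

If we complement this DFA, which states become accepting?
Complement accept states = All states \ Original accept states
= {r0, r1, r2, r3} \ {r2}
{r0, r1, r3}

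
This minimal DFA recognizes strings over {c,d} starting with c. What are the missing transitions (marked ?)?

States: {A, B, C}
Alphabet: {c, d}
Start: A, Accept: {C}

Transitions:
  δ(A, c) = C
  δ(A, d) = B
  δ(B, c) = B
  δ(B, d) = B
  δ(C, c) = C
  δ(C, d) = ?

From the language and accept set, identify what each state tracks — A: no input read; B: started with d (dead); C: started with c.
Each missing δ(q, a) is the state matching the new tracked value after reading a.
δ(C, d) = C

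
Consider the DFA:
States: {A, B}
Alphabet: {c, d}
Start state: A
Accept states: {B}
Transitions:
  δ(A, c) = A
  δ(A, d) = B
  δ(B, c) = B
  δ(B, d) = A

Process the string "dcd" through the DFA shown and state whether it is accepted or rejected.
Processing string "dcd":
  A --d--> B
  B --c--> B
  B --d--> A
Final state: A
Accept states: {B}
No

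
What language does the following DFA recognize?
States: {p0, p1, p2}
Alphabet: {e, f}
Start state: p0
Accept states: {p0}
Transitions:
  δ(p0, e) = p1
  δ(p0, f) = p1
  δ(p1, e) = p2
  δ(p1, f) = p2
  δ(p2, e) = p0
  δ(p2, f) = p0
Testing a few strings:
  'ffff' → reject
  'f' → reject
  'e' → reject
  'effe' → reject
State roles: p0=length ≡ 0 (mod 3); p1=length ≡ 1 (mod 3); p2=length ≡ 2 (mod 3)
All strings over {e,f} whose length is a multiple of 3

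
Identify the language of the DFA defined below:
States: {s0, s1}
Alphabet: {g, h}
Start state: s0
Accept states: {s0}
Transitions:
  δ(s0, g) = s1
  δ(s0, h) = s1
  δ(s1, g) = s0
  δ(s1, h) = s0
Testing a few strings:
  'gh' → accept
  'g' → reject
  'gg' → accept
  'hg' → accept
State roles: s0=even length so far; s1=odd length so far
All strings over {g,h} of even length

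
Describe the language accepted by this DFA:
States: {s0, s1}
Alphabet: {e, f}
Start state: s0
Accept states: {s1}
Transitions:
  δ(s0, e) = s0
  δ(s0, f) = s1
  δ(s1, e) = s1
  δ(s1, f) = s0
Testing a few strings:
  'ff' → reject
  'e' → reject
  'efe' → accept
  'fff' → accept
State roles: s0=even number of f's so far; s1=odd number of f's so far
All strings over {e,f} with an odd number of f's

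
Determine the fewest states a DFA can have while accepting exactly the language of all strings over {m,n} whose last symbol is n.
By Myhill–Nerode, count the distinguishable equivalence classes: 2^1 = 2 classes — the DFA must remember the last 1 symbol read; every pair of distinct length-1 suffixes is distinguishable by some continuation.
2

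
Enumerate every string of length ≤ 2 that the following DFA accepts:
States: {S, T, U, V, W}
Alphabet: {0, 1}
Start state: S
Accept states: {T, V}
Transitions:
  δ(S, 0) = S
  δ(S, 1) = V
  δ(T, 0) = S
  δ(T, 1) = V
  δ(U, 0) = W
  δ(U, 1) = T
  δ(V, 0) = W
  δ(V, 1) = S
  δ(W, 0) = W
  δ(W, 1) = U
1, 01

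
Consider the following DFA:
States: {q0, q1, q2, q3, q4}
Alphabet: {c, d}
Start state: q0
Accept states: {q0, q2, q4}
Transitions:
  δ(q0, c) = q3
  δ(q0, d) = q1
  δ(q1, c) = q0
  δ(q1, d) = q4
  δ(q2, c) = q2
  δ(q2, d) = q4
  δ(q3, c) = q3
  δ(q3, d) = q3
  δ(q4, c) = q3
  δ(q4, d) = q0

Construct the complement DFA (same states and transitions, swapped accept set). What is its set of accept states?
Complement accept states = All states \ Original accept states
= {q0, q1, q2, q3, q4} \ {q0, q2, q4}
{q1, q3}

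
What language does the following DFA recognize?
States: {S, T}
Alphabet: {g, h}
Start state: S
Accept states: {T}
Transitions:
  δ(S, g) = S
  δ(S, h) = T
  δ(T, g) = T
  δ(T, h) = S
Testing a few strings:
  'ggg' → reject
  'g' → reject
  'h' → accept
  'gg' → reject
State roles: S=even number of h's so far; T=odd number of h's so far
All strings over {g,h} with an odd number of h's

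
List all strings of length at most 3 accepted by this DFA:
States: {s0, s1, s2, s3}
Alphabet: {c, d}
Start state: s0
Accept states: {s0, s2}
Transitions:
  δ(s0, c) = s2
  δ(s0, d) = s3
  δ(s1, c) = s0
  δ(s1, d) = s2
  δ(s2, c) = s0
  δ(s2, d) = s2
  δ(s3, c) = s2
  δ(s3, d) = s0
ε, c, cc, cd, dc, dd, ccc, cdc, cdd, dcc, dcd, ddc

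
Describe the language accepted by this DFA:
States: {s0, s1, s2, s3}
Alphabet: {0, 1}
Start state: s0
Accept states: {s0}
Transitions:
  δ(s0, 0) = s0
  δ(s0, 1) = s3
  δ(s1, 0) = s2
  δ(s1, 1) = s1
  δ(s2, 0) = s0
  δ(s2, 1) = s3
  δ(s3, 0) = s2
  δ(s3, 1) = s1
Testing a few strings:
  '1111' → reject
  '1' → reject
  '000' → accept
  '1101' → reject
State roles: s0=value ≡ 0 (mod 4); s1=value ≡ 3 (mod 4); s2=value ≡ 2 (mod 4); s3=value ≡ 1 (mod 4)
All binary strings representing a multiple of 4 (read in base 2; leading zeros allowed and ε counts as 0)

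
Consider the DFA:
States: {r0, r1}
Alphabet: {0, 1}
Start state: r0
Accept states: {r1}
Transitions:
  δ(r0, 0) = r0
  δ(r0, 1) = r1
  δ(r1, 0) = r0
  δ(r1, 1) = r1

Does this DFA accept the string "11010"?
Processing string "11010":
  r0 --1--> r1
  r1 --1--> r1
  r1 --0--> r0
  r0 --1--> r1
  r1 --0--> r0
Final state: r0
Accept states: {r1}
No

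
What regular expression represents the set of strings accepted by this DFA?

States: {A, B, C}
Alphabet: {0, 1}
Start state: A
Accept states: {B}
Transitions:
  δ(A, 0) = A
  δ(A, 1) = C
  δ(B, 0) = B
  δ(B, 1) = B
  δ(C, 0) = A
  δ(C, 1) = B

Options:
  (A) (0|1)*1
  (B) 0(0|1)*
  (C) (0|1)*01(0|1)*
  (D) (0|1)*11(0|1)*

Check each option against the DFA on short strings; one disagreement eliminates an option:
  (A) (0|1)*1: on '1' the DFA goes A → C and rejects (C ∉ Accept), but the regex matches it → eliminate
  (B) 0(0|1)*: on '0' the DFA goes A → A and rejects (A ∉ Accept), but the regex matches it → eliminate
  (C) (0|1)*01(0|1)*: on '01' the DFA goes A → A → C and rejects (C ∉ Accept), but the regex matches it → eliminate
  (D) (0|1)*11(0|1)*: agrees with the DFA on every string of length ≤ 6
Only (D) is consistent with the DFA.
(D) (0|1)*11(0|1)*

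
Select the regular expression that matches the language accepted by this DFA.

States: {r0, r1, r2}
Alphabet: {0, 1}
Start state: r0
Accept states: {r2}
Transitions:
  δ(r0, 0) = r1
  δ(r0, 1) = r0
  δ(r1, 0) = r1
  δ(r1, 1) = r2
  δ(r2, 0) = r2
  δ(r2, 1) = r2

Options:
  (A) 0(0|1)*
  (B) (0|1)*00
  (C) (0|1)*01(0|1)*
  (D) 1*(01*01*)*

Check each option against the DFA on short strings; one disagreement eliminates an option:
  (A) 0(0|1)*: on '0' the DFA goes r0 → r1 and rejects (r1 ∉ Accept), but the regex matches it → eliminate
  (B) (0|1)*00: on '00' the DFA goes r0 → r1 → r1 and rejects (r1 ∉ Accept), but the regex matches it → eliminate
  (C) (0|1)*01(0|1)*: agrees with the DFA on every string of length ≤ 6
  (D) 1*(01*01*)*: on ε the DFA stays in r0 and rejects (r0 ∉ Accept), but the regex matches it → eliminate
Only (C) is consistent with the DFA.
(C) (0|1)*01(0|1)*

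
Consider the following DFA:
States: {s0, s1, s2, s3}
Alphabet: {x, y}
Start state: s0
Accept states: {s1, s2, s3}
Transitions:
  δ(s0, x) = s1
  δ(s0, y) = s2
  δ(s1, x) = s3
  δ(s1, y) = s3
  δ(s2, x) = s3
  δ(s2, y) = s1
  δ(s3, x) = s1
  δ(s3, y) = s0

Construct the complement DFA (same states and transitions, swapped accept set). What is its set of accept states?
Complement accept states = All states \ Original accept states
= {s0, s1, s2, s3} \ {s1, s2, s3}
{s0}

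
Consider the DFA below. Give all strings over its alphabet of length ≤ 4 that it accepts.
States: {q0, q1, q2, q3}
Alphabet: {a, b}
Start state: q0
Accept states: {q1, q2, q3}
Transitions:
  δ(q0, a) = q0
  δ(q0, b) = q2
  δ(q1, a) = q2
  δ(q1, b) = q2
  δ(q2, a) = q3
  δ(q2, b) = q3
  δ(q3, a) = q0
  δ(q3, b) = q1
b, ab, ba, bb, aab, aba, abb, bab, bbb, aaab, aaba, aabb, abab, abbb, baab, baba, babb, bbab, bbba, bbbb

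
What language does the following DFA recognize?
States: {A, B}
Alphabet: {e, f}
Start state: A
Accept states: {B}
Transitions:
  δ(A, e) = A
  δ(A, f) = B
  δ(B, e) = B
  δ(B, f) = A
Testing a few strings:
  'eee' → reject
  'ee' → reject
  'f' → accept
  'ef' → accept
State roles: A=even number of f's so far; B=odd number of f's so far
All strings over {e,f} with an odd number of f's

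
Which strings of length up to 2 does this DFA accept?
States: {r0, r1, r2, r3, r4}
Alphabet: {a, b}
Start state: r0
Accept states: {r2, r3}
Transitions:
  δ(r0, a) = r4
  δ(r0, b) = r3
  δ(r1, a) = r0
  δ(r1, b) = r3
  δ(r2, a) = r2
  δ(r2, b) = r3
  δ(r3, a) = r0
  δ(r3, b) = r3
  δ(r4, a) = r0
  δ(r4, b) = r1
b, bb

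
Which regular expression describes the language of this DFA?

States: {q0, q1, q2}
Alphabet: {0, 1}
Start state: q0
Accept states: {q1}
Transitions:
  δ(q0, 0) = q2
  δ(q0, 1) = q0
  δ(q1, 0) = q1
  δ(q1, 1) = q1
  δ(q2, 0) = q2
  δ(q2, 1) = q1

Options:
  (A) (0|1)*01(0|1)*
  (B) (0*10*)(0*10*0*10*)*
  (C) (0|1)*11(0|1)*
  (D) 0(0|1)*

Check each option against the DFA on short strings; one disagreement eliminates an option:
  (A) (0|1)*01(0|1)*: agrees with the DFA on every string of length ≤ 6
  (B) (0*10*)(0*10*0*10*)*: on '1' the DFA goes q0 → q0 and rejects (q0 ∉ Accept), but the regex matches it → eliminate
  (C) (0|1)*11(0|1)*: on '01' the DFA goes q0 → q2 → q1 and accepts (q1 ∈ Accept), but the regex does not match it → eliminate
  (D) 0(0|1)*: on '0' the DFA goes q0 → q2 and rejects (q2 ∉ Accept), but the regex matches it → eliminate
Only (A) is consistent with the DFA.
(A) (0|1)*01(0|1)*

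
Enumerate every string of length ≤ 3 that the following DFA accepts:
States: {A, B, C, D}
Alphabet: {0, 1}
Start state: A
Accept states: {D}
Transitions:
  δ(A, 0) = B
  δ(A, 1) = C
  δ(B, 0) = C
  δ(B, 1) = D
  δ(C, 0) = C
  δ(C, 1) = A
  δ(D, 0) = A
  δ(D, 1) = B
01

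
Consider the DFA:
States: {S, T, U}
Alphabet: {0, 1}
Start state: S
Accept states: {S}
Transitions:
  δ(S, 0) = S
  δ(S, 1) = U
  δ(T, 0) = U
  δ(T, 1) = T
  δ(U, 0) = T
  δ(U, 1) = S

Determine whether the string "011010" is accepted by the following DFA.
Processing string "011010":
  S --0--> S
  S --1--> U
  U --1--> S
  S --0--> S
  S --1--> U
  U --0--> T
Final state: T
Accept states: {S}
No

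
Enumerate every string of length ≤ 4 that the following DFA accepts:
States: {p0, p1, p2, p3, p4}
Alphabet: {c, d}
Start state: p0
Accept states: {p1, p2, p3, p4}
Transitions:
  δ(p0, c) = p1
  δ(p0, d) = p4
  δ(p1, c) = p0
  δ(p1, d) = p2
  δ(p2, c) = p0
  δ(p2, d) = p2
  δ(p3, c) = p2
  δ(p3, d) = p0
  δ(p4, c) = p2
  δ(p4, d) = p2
c, d, cd, dc, dd, ccc, ccd, cdd, dcd, ddd, cccd, ccdc, ccdd, cdcc, cdcd, cddd, dccc, dccd, dcdd, ddcc, ddcd, dddd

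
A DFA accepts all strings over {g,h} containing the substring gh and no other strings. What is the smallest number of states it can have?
By Myhill–Nerode, count the distinguishable equivalence classes: three classes — no g yet / g seen but no gh / gh seen.
3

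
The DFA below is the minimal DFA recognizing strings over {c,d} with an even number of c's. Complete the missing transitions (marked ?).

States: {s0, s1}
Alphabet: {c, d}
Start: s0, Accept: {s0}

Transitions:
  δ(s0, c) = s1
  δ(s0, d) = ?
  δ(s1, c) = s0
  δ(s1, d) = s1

From the language and accept set, identify what each state tracks — s0: even number of c's so far; s1: odd number of c's so far.
Each missing δ(q, a) is the state matching the new tracked value after reading a.
δ(s0, d) = s0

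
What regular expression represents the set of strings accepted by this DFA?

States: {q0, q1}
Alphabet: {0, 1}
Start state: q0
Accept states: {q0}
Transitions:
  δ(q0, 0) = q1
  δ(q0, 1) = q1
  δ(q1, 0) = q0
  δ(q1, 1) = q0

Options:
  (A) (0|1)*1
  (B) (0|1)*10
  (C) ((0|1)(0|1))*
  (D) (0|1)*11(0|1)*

Check each option against the DFA on short strings; one disagreement eliminates an option:
  (A) (0|1)*1: on ε the DFA stays in q0 and accepts (q0 ∈ Accept), but the regex does not match it → eliminate
  (B) (0|1)*10: on ε the DFA stays in q0 and accepts (q0 ∈ Accept), but the regex does not match it → eliminate
  (C) ((0|1)(0|1))*: agrees with the DFA on every string of length ≤ 6
  (D) (0|1)*11(0|1)*: on ε the DFA stays in q0 and accepts (q0 ∈ Accept), but the regex does not match it → eliminate
Only (C) is consistent with the DFA.
(C) ((0|1)(0|1))*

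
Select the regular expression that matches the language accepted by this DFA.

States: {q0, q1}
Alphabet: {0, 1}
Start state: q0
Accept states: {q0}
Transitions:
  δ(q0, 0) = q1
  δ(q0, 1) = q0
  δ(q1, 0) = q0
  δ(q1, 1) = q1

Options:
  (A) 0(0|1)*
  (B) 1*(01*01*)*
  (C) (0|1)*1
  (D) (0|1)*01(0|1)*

Check each option against the DFA on short strings; one disagreement eliminates an option:
  (A) 0(0|1)*: on ε the DFA stays in q0 and accepts (q0 ∈ Accept), but the regex does not match it → eliminate
  (B) 1*(01*01*)*: agrees with the DFA on every string of length ≤ 6
  (C) (0|1)*1: on ε the DFA stays in q0 and accepts (q0 ∈ Accept), but the regex does not match it → eliminate
  (D) (0|1)*01(0|1)*: on ε the DFA stays in q0 and accepts (q0 ∈ Accept), but the regex does not match it → eliminate
Only (B) is consistent with the DFA.
(B) 1*(01*01*)*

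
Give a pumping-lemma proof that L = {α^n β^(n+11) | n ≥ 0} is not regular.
Assume L is regular with pumping length p. Idea: pumping the α-block breaks the fixed offset of 11.
Choose s = α^p β^(p+11) ∈ L. By the pumping lemma, s = xyz with |xy| ≤ p, |y| > 0, so y = α^k with k ≥ 1. Then xy²z = α^(p+k) β^(p+11). For this to be in L we would need p+11 = (p+k)+11, i.e. k = 0, contradicting k ≥ 1. So xy²z ∉ L.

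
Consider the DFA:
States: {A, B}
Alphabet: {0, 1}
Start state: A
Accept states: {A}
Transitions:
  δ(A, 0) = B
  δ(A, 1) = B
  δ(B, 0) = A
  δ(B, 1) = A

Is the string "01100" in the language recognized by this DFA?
Processing string "01100":
  A --0--> B
  B --1--> A
  A --1--> B
  B --0--> A
  A --0--> B
Final state: B
Accept states: {A}
No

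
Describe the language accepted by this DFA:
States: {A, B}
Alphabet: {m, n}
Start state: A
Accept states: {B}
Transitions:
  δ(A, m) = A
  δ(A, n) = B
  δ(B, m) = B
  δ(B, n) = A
Testing a few strings:
  'nm' → accept
  'm' → reject
  'n' → accept
  'mm' → reject
State roles: A=even number of n's so far; B=odd number of n's so far
All strings over {m,n} with an odd number of n's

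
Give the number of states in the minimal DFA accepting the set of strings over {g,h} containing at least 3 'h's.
By Myhill–Nerode, count the distinguishable equivalence classes: 4 classes — having seen 0, 1, 2, or ≥3 copies of 'h'; any two classes i < j (j ≤ 3) are distinguished by the string h^(3−j), which takes class j to 3 copies (accepted) but leaves class i below 3 (rejected).
4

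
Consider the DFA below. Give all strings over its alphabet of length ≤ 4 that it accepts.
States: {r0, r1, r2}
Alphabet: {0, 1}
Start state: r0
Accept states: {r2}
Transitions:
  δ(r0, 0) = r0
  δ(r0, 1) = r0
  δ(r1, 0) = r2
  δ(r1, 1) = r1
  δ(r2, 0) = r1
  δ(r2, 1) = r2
None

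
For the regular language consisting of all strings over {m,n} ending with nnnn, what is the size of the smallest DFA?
By Myhill–Nerode, count the distinguishable equivalence classes: 5 classes — one per longest suffix of the input that is a prefix of 'nnnn' (lengths 0 through 4); only the length-4 class is accepting.
5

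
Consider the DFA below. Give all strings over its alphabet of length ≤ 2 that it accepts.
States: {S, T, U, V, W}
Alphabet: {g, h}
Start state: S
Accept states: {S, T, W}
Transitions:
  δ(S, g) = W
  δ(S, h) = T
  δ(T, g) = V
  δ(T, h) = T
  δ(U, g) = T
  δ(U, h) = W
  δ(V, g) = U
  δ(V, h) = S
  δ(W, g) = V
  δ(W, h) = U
ε, g, h, hh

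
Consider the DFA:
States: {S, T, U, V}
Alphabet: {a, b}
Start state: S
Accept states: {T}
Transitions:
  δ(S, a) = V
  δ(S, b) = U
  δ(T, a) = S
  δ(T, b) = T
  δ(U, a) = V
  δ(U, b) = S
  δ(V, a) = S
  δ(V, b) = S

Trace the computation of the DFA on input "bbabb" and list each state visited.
read 'b': S → U
  read 'b': U → S
  read 'a': S → V
  read 'b': V → S
  read 'b': S → U
S -> U -> S -> V -> S -> U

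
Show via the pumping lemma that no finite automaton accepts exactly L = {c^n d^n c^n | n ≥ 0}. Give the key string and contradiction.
Assume L is regular with pumping length p. Idea: pumping the first c-block unbalances it against the other two.
Choose s = c^p d^p c^p ∈ L (|s| = 3p ≥ p). By the pumping lemma, s = xyz with |xy| ≤ p, |y| > 0, so y = c^k with k ≥ 1, inside the first c-block. Then xy²z = c^(p+k) d^p c^p. The first block has length p+k ≠ p, so the three block lengths are no longer equal and xy²z ∉ L.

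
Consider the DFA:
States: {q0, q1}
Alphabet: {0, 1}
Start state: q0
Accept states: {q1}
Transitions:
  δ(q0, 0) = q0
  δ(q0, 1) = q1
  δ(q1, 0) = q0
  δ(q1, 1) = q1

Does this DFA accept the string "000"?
Processing string "000":
  q0 --0--> q0
  q0 --0--> q0
  q0 --0--> q0
Final state: q0
Accept states: {q1}
No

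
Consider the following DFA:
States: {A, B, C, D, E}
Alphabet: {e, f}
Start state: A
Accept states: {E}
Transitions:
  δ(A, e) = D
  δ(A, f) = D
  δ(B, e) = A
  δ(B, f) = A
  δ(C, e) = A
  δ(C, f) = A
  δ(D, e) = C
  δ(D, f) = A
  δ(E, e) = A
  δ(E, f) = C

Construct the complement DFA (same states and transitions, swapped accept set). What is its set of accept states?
Complement accept states = All states \ Original accept states
= {A, B, C, D, E} \ {E}
{A, B, C, D}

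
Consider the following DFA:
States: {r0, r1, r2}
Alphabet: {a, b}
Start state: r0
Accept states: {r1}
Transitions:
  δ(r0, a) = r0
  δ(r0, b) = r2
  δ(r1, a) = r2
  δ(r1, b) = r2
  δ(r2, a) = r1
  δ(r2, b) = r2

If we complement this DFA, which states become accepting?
Complement accept states = All states \ Original accept states
= {r0, r1, r2} \ {r1}
{r0, r2}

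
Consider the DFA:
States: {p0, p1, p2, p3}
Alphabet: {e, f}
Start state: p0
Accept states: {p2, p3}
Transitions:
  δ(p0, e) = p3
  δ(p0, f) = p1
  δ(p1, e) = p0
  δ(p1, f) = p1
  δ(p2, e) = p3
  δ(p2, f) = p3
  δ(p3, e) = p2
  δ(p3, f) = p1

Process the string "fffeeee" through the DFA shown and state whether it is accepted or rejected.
Processing string "fffeeee":
  p0 --f--> p1
  p1 --f--> p1
  p1 --f--> p1
  p1 --e--> p0
  p0 --e--> p3
  p3 --e--> p2
  p2 --e--> p3
Final state: p3
Accept states: {p2, p3}
Yes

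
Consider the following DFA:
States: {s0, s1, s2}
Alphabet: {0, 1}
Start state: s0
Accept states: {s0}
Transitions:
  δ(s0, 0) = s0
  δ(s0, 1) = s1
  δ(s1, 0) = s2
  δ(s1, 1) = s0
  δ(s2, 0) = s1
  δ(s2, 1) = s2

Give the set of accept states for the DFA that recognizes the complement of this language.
Complement accept states = All states \ Original accept states
= {s0, s1, s2} \ {s0}
{s1, s2}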